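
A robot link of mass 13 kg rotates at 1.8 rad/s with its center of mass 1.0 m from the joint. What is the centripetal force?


F = m * omega^2 * r
= 13 * 1.8^2 * 1.0
= 13 * 3.24 * 1.0
= 42.12 N


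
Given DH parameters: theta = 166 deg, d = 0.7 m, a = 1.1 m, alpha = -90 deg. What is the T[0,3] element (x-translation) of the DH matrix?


T[0,3] = a * cos(theta)
= 1.1 * cos(166 deg)
= 1.1 * -0.9703
= -1.0673


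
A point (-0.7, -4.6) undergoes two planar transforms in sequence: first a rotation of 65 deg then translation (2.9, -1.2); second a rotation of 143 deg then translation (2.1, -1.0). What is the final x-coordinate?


After transform 1:
x1 = cos(65)*-0.7 - sin(65)*-4.6 + 2.9 = 6.7732
y1 = sin(65)*-0.7 + cos(65)*-4.6 + -1.2 = -3.7785
After transform 2:
x2 = cos(143)*6.7732 - sin(143)*-3.7785 + 2.1
= -1.0354


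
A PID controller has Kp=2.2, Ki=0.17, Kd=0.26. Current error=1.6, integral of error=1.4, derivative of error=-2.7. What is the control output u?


u = Kp*e + Ki*int(e) + Kd*de/dt
= 2.2*1.6 + 0.17*1.4 + 0.26*(-2.7)
= 3.52 + 0.238 + -0.702
= 3.056


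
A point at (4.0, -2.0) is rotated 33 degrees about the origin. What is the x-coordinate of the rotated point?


x' = x*cos(theta) - y*sin(theta)
cos(33 deg) = 0.8387, sin(33 deg) = 0.5446
x' = 4.0 * 0.8387 - -2.0 * 0.5446
= 3.3547 - -1.0893
= 4.444


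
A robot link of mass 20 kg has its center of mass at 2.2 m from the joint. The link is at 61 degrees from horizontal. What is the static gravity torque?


tau = m*g*L*cos(angle)
= 20 * 9.81 * 2.2 * cos(61 deg)
= 20 * 9.81 * 2.2 * 0.4848
= 209.2632 Nm


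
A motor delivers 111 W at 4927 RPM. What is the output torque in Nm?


omega = 4927 * 2*pi/60 = 515.9542 rad/s
tau = P / omega = 111 / 515.9542
= 0.2151 Nm


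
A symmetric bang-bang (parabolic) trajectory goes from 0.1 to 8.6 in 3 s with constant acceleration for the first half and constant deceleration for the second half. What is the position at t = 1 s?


Symmetric rest-to-rest: each phase covers (pf-p0)/2 in time T/2. 0.5*a*(T/2)^2 = (pf-p0)/2 => a = 4*(pf-p0)/T^2
a = 4*(8.6-0.1)/3^2 = 3.7778
t = 1 is in the acceleration phase (t <= T/2).
p = p0 + 0.5*a*t^2 = 0.1 + 0.5*3.7778*1^2
= 1.9889


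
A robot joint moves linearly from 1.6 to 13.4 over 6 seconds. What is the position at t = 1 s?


s = t/T = 1/6 = 0.1667
p(t) = p0 + (pf-p0)*s
= 1.6 + (13.4 - 1.6) * 0.1667
= 3.5667


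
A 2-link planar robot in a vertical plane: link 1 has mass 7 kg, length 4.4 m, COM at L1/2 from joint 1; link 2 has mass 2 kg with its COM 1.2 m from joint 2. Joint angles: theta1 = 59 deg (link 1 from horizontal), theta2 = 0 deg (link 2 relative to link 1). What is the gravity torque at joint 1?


Horizontal distance from joint 1 to link-1 COM:
  x_c1 = (L1/2)*cos(t1) = 2.2 * 0.515 = 1.1331 m
Horizontal distance from joint 1 to link-2 COM:
  x_c2 = L1*cos(t1) + Lc2*cos(t1+t2)
       = 4.4*0.515 + 1.2*0.515 = 2.8842 m
tau1 = m1*g*x_c1 + m2*g*x_c2
     = 7*9.81*1.1331 + 2*9.81*2.8842
     = 77.8089 + 56.5883
     = 134.3971 Nm


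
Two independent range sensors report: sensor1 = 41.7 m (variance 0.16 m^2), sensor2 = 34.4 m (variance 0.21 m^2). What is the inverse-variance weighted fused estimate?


w1 = (1/var1) / (1/var1 + 1/var2)
   = 6.25 / (6.25 + 4.7619) = 0.5676
w2 = 1 - w1 = 0.4324
fused = w1*s1 + w2*s2 = 23.6676 + 14.8757
= 38.5432 m


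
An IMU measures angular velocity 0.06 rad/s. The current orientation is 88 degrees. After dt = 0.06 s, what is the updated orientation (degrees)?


delta_theta = w * dt = 0.06 * 0.06 = 0.0036 rad
= 0.2063 deg
theta_new = 88 + 0.2063 = 88.2063 deg


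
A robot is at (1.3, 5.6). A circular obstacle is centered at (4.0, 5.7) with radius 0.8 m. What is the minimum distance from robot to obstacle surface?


center_dist = sqrt((1.3-4.0)^2 + (5.6-5.7)^2)
= sqrt(7.29 + 0.01)
= 2.7019
min_dist = center_dist - radius = 2.7019 - 0.8 = 1.9019 m


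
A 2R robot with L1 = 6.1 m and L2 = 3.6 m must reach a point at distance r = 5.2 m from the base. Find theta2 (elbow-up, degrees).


cos(theta2) = (r^2 - L1^2 - L2^2) / (2*L1*L2)
cos(theta2) = (27.04 - 37.21 - 12.96) / 43.92
cos(theta2) = -0.526639
theta2 = 121.7787 degrees


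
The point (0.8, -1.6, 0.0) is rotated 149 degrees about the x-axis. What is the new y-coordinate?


Rotation about x-axis: y' = y*cos(theta) - z*sin(theta)
= -1.6 * -0.8572 - 0.0 * 0.515
= 1.3715


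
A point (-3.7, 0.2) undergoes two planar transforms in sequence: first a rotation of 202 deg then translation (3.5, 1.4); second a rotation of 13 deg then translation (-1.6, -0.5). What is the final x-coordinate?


After transform 1:
x1 = cos(202)*-3.7 - sin(202)*0.2 + 3.5 = 7.0055
y1 = sin(202)*-3.7 + cos(202)*0.2 + 1.4 = 2.6006
After transform 2:
x2 = cos(13)*7.0055 - sin(13)*2.6006 + -1.6
= 4.6409


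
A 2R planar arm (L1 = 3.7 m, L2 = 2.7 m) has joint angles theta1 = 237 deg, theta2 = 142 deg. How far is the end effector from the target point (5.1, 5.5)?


End effector via forward kinematics:
x = L1*cos(t1) + L2*cos(t1+t2) = 0.5377
y = L1*sin(t1) + L2*sin(t1+t2) = -2.224
Distance to target:
d = sqrt((5.1 - 0.5377)^2 + (5.5 - -2.224)^2)
= sqrt(20.8143 + 59.6609)
= 8.9708 m


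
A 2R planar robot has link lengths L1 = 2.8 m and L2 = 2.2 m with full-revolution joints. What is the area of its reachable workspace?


r_max = L1 + L2 = 5.0 m
r_min = |L1 - L2| = 0.6 m
Area = pi*(r_max^2 - r_min^2)
= pi*(25.0 - 0.36)
= pi * 24.64
= 77.4088 m^2


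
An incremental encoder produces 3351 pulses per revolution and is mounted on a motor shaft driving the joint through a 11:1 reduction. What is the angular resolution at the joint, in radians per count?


counts per rev = 3351
effective counts at joint = 3351 * 11 = 36861
resolution = 2*pi / 36861
= 1.7046e-04 rad/count


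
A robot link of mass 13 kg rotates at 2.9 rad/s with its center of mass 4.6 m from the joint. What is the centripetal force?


F = m * omega^2 * r
= 13 * 2.9^2 * 4.6
= 13 * 8.41 * 4.6
= 502.918 N


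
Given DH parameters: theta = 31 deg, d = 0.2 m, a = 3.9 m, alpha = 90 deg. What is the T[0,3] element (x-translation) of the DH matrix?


T[0,3] = a * cos(theta)
= 3.9 * cos(31 deg)
= 3.9 * 0.8572
= 3.343


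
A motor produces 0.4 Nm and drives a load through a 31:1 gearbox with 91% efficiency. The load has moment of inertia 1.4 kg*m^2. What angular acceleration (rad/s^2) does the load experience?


tau_out = tau_motor * N * eta
= 0.4 * 31 * 0.91 = 11.284 Nm
alpha = tau_out / I = 11.284 / 1.4
= 8.06 rad/s^2


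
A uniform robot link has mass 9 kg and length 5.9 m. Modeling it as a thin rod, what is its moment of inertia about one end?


I = (1/3) * m * L^2
= (1/3) * 9 * 5.9^2
= 0.333333 * 9 * 34.81
= 104.43 kg*m^2


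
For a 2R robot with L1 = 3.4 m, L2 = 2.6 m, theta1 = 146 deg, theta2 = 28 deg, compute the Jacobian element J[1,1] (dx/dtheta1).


J[1,1] = -L1*sin(t1) - L2*sin(t1+t2)
= -3.4*sin(146) - 2.6*sin(174)
= -2.173


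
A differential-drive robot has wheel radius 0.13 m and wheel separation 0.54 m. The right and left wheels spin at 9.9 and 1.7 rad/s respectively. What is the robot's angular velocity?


vR = r*wR = 0.13*9.9 = 1.287 m/s
vL = r*wL = 0.13*1.7 = 0.221 m/s
v = (vR+vL)/2 = 0.754 m/s
omega = (vR-vL)/L = 1.9741 rad/s
angular velocity = 1.9741 rad/s


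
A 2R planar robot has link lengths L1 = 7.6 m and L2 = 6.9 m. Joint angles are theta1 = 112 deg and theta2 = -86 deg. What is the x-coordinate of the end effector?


Convert angles to radians: theta1 = 1.9548, theta2 = -1.501
x = L1*cos(theta1) + L2*cos(theta1+theta2)
x = -2.847 + 6.2017
x = 3.3547


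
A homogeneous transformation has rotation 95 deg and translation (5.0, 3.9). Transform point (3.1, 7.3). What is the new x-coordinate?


x' = cos(theta)*px - sin(theta)*py + tx
= -0.0872*3.1 - 0.9962*7.3 + 5.0
= -2.5424


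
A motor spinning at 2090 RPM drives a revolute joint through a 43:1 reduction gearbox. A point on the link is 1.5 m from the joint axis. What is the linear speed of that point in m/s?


omega_motor = 2090 * 2*pi/60 = 218.8643 rad/s
omega_joint = omega_motor / 43 = 5.0899 rad/s
v = omega_joint * r = 5.0899 * 1.5
= 7.6348 m/s


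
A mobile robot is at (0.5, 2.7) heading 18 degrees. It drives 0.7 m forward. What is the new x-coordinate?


x_new = x0 + d*cos(theta)
= 0.5 + 0.7*cos(18)
= 0.5 + 0.6657
= 1.1657


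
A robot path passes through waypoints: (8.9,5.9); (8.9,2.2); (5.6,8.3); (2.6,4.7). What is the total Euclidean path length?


Segment lengths:
  seg1 = sqrt((0.0)^2 + (-3.7)^2) = 3.7
  seg2 = sqrt((-3.3)^2 + (6.1)^2) = 6.9354
  seg3 = sqrt((-3.0)^2 + (-3.6)^2) = 4.6861
Total = 15.3216


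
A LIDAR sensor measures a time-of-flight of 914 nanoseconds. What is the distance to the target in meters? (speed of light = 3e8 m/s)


tof = 914 ns = 9.14e-07 s
dist = c * tof / 2
= 3e8 * 9.14e-07 / 2
= 137.1 m


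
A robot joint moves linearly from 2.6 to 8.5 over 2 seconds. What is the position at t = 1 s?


s = t/T = 1/2 = 0.5
p(t) = p0 + (pf-p0)*s
= 2.6 + (8.5 - 2.6) * 0.5
= 5.55


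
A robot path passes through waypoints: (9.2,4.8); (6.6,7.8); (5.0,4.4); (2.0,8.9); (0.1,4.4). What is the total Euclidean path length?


Segment lengths:
  seg1 = sqrt((-2.6)^2 + (3.0)^2) = 3.9699
  seg2 = sqrt((-1.6)^2 + (-3.4)^2) = 3.7577
  seg3 = sqrt((-3.0)^2 + (4.5)^2) = 5.4083
  seg4 = sqrt((-1.9)^2 + (-4.5)^2) = 4.8847
Total = 18.0205


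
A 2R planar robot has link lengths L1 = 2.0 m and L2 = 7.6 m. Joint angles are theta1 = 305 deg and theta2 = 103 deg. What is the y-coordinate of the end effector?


Convert angles to radians: theta1 = 5.3233, theta2 = 1.7977
y = L1*sin(theta1) + L2*sin(theta1+theta2)
y = -1.6383 + 5.6479
y = 4.0096


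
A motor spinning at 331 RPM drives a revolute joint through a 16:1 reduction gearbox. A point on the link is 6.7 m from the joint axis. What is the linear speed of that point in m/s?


omega_motor = 331 * 2*pi/60 = 34.6622 rad/s
omega_joint = omega_motor / 16 = 2.1664 rad/s
v = omega_joint * r = 2.1664 * 6.7
= 14.5148 m/s


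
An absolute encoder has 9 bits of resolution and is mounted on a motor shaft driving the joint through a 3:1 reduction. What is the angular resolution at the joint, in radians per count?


counts = 2^9 = 512
effective counts at joint = 512 * 3 = 1536
resolution = 2*pi / 1536
= 0.0041 rad/count


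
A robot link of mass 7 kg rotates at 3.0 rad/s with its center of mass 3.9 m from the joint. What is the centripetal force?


F = m * omega^2 * r
= 7 * 3.0^2 * 3.9
= 7 * 9.0 * 3.9
= 245.7 N


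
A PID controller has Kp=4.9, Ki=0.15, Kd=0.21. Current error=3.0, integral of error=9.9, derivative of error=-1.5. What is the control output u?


u = Kp*e + Ki*int(e) + Kd*de/dt
= 4.9*3.0 + 0.15*9.9 + 0.21*(-1.5)
= 14.7 + 1.485 + -0.315
= 15.87


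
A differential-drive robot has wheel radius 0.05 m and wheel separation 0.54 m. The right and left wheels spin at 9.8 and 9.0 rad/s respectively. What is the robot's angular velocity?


vR = r*wR = 0.05*9.8 = 0.49 m/s
vL = r*wL = 0.05*9.0 = 0.45 m/s
v = (vR+vL)/2 = 0.47 m/s
omega = (vR-vL)/L = 0.0741 rad/s
angular velocity = 0.0741 rad/s


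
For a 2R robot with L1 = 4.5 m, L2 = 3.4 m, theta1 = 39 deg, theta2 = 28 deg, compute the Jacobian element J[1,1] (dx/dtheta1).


J[1,1] = -L1*sin(t1) - L2*sin(t1+t2)
= -4.5*sin(39) - 3.4*sin(67)
= -5.9617


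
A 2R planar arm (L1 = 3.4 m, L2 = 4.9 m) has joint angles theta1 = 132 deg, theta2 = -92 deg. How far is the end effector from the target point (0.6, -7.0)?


End effector via forward kinematics:
x = L1*cos(t1) + L2*cos(t1+t2) = 1.4786
y = L1*sin(t1) + L2*sin(t1+t2) = 5.6764
Distance to target:
d = sqrt((0.6 - 1.4786)^2 + (-7.0 - 5.6764)^2)
= sqrt(0.7719 + 160.6899)
= 12.7068 m


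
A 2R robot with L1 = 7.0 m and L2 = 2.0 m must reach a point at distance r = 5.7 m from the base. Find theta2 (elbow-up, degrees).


cos(theta2) = (r^2 - L1^2 - L2^2) / (2*L1*L2)
cos(theta2) = (32.49 - 49.0 - 4.0) / 28.0
cos(theta2) = -0.7325
theta2 = 137.0964 degrees


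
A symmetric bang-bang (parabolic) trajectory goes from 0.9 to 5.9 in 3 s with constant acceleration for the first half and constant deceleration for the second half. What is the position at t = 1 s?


Symmetric rest-to-rest: each phase covers (pf-p0)/2 in time T/2. 0.5*a*(T/2)^2 = (pf-p0)/2 => a = 4*(pf-p0)/T^2
a = 4*(5.9-0.9)/3^2 = 2.2222
t = 1 is in the acceleration phase (t <= T/2).
p = p0 + 0.5*a*t^2 = 0.9 + 0.5*2.2222*1^2
= 2.0111


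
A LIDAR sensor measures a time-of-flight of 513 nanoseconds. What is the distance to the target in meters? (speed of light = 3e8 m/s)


tof = 513 ns = 5.13e-07 s
dist = c * tof / 2
= 3e8 * 5.13e-07 / 2
= 76.95 m


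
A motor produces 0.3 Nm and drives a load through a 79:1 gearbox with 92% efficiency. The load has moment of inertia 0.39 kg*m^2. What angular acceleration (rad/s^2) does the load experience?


tau_out = tau_motor * N * eta
= 0.3 * 79 * 0.92 = 21.804 Nm
alpha = tau_out / I = 21.804 / 0.39
= 55.9077 rad/s^2


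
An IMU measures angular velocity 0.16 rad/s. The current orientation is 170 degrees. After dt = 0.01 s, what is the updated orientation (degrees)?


delta_theta = w * dt = 0.16 * 0.01 = 0.0016 rad
= 0.0917 deg
theta_new = 170 + 0.0917 = 170.0917 deg


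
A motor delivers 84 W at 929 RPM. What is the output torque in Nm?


omega = 929 * 2*pi/60 = 97.2847 rad/s
tau = P / omega = 84 / 97.2847
= 0.8634 Nm


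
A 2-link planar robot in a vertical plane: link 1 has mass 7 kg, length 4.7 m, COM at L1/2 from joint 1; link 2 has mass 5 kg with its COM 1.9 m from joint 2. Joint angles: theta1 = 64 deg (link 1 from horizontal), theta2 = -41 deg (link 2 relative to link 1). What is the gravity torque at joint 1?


Horizontal distance from joint 1 to link-1 COM:
  x_c1 = (L1/2)*cos(t1) = 2.35 * 0.4384 = 1.0302 m
Horizontal distance from joint 1 to link-2 COM:
  x_c2 = L1*cos(t1) + Lc2*cos(t1+t2)
       = 4.7*0.4384 + 1.9*0.9205 = 3.8093 m
tau1 = m1*g*x_c1 + m2*g*x_c2
     = 7*9.81*1.0302 + 5*9.81*3.8093
     = 70.7419 + 186.8463
     = 257.5883 Nm


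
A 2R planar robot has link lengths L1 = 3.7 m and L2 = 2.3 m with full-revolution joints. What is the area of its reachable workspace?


r_max = L1 + L2 = 6.0 m
r_min = |L1 - L2| = 1.4 m
Area = pi*(r_max^2 - r_min^2)
= pi*(36.0 - 1.96)
= pi * 34.04
= 106.9398 m^2


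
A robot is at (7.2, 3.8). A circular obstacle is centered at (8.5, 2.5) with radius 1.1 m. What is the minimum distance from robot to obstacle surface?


center_dist = sqrt((7.2-8.5)^2 + (3.8-2.5)^2)
= sqrt(1.69 + 1.69)
= 1.8385
min_dist = center_dist - radius = 1.8385 - 1.1 = 0.7385 m


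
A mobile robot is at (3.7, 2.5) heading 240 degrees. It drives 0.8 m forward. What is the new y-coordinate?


y_new = y0 + d*sin(theta)
= 2.5 + 0.8*sin(240)
= 2.5 + -0.6928
= 1.8072


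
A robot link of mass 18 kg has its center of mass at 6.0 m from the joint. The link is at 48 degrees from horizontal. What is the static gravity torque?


tau = m*g*L*cos(angle)
= 18 * 9.81 * 6.0 * cos(48 deg)
= 18 * 9.81 * 6.0 * 0.6691
= 708.9305 Nm


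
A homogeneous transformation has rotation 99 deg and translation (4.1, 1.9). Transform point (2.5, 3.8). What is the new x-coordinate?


x' = cos(theta)*px - sin(theta)*py + tx
= -0.1564*2.5 - 0.9877*3.8 + 4.1
= -0.0443


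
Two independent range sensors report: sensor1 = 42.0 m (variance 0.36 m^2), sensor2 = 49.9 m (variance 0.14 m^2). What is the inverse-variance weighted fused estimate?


w1 = (1/var1) / (1/var1 + 1/var2)
   = 2.7778 / (2.7778 + 7.1429) = 0.28
w2 = 1 - w1 = 0.72
fused = w1*s1 + w2*s2 = 11.76 + 35.928
= 47.688 m


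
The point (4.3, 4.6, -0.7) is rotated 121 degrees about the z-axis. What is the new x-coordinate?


Rotation about z-axis: x' = x*cos(theta) - y*sin(theta)
= 4.3 * -0.515 - 4.6 * 0.8572
= -6.1576


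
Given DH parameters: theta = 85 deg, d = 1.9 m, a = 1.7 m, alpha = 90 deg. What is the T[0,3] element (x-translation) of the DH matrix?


T[0,3] = a * cos(theta)
= 1.7 * cos(85 deg)
= 1.7 * 0.0872
= 0.1482


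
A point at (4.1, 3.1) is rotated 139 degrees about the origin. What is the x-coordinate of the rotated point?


x' = x*cos(theta) - y*sin(theta)
cos(139 deg) = -0.7547, sin(139 deg) = 0.6561
x' = 4.1 * -0.7547 - 3.1 * 0.6561
= -3.0943 - 2.0338
= -5.1281


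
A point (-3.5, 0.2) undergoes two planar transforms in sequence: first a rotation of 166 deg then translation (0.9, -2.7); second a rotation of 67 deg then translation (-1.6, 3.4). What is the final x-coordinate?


After transform 1:
x1 = cos(166)*-3.5 - sin(166)*0.2 + 0.9 = 4.2477
y1 = sin(166)*-3.5 + cos(166)*0.2 + -2.7 = -3.7408
After transform 2:
x2 = cos(67)*4.2477 - sin(67)*-3.7408 + -1.6
= 3.5031


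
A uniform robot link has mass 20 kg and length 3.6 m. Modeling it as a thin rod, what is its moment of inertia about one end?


I = (1/3) * m * L^2
= (1/3) * 20 * 3.6^2
= 0.333333 * 20 * 12.96
= 86.4 kg*m^2


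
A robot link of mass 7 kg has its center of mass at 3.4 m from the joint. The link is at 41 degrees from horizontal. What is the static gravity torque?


tau = m*g*L*cos(angle)
= 7 * 9.81 * 3.4 * cos(41 deg)
= 7 * 9.81 * 3.4 * 0.7547
= 176.2081 Nm


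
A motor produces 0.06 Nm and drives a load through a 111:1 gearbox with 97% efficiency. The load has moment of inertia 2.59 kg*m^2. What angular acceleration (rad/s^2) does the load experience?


tau_out = tau_motor * N * eta
= 0.06 * 111 * 0.97 = 6.4602 Nm
alpha = tau_out / I = 6.4602 / 2.59
= 2.4943 rad/s^2


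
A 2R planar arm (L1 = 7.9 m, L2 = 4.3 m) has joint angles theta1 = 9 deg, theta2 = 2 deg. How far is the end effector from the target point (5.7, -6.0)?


End effector via forward kinematics:
x = L1*cos(t1) + L2*cos(t1+t2) = 12.0237
y = L1*sin(t1) + L2*sin(t1+t2) = 2.0563
Distance to target:
d = sqrt((5.7 - 12.0237)^2 + (-6.0 - 2.0563)^2)
= sqrt(39.9896 + 64.9041)
= 10.2418 m


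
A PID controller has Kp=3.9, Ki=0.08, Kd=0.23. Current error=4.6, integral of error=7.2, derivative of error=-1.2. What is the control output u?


u = Kp*e + Ki*int(e) + Kd*de/dt
= 3.9*4.6 + 0.08*7.2 + 0.23*(-1.2)
= 17.94 + 0.576 + -0.276
= 18.24


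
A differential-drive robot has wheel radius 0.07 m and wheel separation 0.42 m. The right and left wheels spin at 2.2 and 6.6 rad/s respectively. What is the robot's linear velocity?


vR = r*wR = 0.07*2.2 = 0.154 m/s
vL = r*wL = 0.07*6.6 = 0.462 m/s
v = (vR+vL)/2 = 0.308 m/s
omega = (vR-vL)/L = -0.7333 rad/s
linear velocity = 0.308 m/s


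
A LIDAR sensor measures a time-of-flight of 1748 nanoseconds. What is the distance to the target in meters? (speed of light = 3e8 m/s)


tof = 1748 ns = 1.748e-06 s
dist = c * tof / 2
= 3e8 * 1.748e-06 / 2
= 262.2 m


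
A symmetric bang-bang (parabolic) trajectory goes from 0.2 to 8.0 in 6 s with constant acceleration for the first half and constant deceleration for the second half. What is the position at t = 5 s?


Symmetric rest-to-rest: each phase covers (pf-p0)/2 in time T/2. 0.5*a*(T/2)^2 = (pf-p0)/2 => a = 4*(pf-p0)/T^2
a = 4*(8.0-0.2)/6^2 = 0.8667
t = 5 is in the deceleration phase (t > T/2).
p = pf - 0.5*a*(T-t)^2 = 8.0 - 0.5*0.8667*1^2
= 7.5667


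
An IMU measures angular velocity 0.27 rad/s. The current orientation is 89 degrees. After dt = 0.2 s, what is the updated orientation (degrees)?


delta_theta = w * dt = 0.27 * 0.2 = 0.054 rad
= 3.094 deg
theta_new = 89 + 3.094 = 92.094 deg


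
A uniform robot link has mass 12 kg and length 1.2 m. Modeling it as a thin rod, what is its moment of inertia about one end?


I = (1/3) * m * L^2
= (1/3) * 12 * 1.2^2
= 0.333333 * 12 * 1.44
= 5.76 kg*m^2


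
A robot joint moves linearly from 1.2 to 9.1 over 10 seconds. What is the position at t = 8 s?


s = t/T = 8/10 = 0.8
p(t) = p0 + (pf-p0)*s
= 1.2 + (9.1 - 1.2) * 0.8
= 7.52


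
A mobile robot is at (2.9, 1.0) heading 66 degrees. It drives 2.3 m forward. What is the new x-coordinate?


x_new = x0 + d*cos(theta)
= 2.9 + 2.3*cos(66)
= 2.9 + 0.9355
= 3.8355


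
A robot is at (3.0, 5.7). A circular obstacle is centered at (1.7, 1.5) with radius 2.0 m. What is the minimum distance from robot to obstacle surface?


center_dist = sqrt((3.0-1.7)^2 + (5.7-1.5)^2)
= sqrt(1.69 + 17.64)
= 4.3966
min_dist = center_dist - radius = 4.3966 - 2.0 = 2.3966 m


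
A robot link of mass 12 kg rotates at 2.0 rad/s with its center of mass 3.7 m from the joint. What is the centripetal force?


F = m * omega^2 * r
= 12 * 2.0^2 * 3.7
= 12 * 4.0 * 3.7
= 177.6 N


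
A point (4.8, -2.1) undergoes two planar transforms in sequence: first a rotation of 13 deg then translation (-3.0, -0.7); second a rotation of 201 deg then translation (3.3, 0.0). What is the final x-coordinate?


After transform 1:
x1 = cos(13)*4.8 - sin(13)*-2.1 + -3.0 = 2.1494
y1 = sin(13)*4.8 + cos(13)*-2.1 + -0.7 = -1.6664
After transform 2:
x2 = cos(201)*2.1494 - sin(201)*-1.6664 + 3.3
= 0.6962


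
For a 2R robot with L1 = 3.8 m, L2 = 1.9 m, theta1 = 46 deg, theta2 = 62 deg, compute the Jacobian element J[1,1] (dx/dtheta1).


J[1,1] = -L1*sin(t1) - L2*sin(t1+t2)
= -3.8*sin(46) - 1.9*sin(108)
= -4.5405


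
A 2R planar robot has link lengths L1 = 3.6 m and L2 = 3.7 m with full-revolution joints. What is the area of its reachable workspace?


r_max = L1 + L2 = 7.3 m
r_min = |L1 - L2| = 0.1 m
Area = pi*(r_max^2 - r_min^2)
= pi*(53.29 - 0.01)
= pi * 53.28
= 167.3841 m^2


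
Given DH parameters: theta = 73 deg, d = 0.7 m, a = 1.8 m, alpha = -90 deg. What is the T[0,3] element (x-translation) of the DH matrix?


T[0,3] = a * cos(theta)
= 1.8 * cos(73 deg)
= 1.8 * 0.2924
= 0.5263


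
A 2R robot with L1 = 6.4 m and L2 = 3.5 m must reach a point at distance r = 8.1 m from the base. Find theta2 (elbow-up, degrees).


cos(theta2) = (r^2 - L1^2 - L2^2) / (2*L1*L2)
cos(theta2) = (65.61 - 40.96 - 12.25) / 44.8
cos(theta2) = 0.276786
theta2 = 73.9315 degrees


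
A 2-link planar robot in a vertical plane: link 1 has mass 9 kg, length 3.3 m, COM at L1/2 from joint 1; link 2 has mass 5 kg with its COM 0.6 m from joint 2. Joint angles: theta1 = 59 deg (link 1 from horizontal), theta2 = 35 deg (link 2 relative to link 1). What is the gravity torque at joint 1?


Horizontal distance from joint 1 to link-1 COM:
  x_c1 = (L1/2)*cos(t1) = 1.65 * 0.515 = 0.8498 m
Horizontal distance from joint 1 to link-2 COM:
  x_c2 = L1*cos(t1) + Lc2*cos(t1+t2)
       = 3.3*0.515 + 0.6*-0.0698 = 1.6578 m
tau1 = m1*g*x_c1 + m2*g*x_c2
     = 9*9.81*0.8498 + 5*9.81*1.6578
     = 75.03 + 81.3137
     = 156.3437 Nm


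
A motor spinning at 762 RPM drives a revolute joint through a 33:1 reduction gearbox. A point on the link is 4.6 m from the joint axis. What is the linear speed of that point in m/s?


omega_motor = 762 * 2*pi/60 = 79.7965 rad/s
omega_joint = omega_motor / 33 = 2.4181 rad/s
v = omega_joint * r = 2.4181 * 4.6
= 11.1231 m/s


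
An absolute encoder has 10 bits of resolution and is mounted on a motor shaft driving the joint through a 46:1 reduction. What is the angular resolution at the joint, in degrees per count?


counts = 2^10 = 1024
effective counts at joint = 1024 * 46 = 47104
resolution = 360 / 47104
= 0.0076 deg/count


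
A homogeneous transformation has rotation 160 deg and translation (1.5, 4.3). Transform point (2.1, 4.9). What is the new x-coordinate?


x' = cos(theta)*px - sin(theta)*py + tx
= -0.9397*2.1 - 0.342*4.9 + 1.5
= -2.1493


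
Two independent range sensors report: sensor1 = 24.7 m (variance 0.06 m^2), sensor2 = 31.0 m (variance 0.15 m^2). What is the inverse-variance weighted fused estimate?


w1 = (1/var1) / (1/var1 + 1/var2)
   = 16.6667 / (16.6667 + 6.6667) = 0.7143
w2 = 1 - w1 = 0.2857
fused = w1*s1 + w2*s2 = 17.6429 + 8.8571
= 26.5 m


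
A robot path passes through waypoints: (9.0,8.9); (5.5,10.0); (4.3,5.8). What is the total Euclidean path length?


Segment lengths:
  seg1 = sqrt((-3.5)^2 + (1.1)^2) = 3.6688
  seg2 = sqrt((-1.2)^2 + (-4.2)^2) = 4.3681
Total = 8.0369


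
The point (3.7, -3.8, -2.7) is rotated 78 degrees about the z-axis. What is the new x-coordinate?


Rotation about z-axis: x' = x*cos(theta) - y*sin(theta)
= 3.7 * 0.2079 - -3.8 * 0.9781
= 4.4862


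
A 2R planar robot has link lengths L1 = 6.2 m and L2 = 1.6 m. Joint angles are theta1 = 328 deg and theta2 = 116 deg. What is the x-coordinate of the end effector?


Convert angles to radians: theta1 = 5.7247, theta2 = 2.0246
x = L1*cos(theta1) + L2*cos(theta1+theta2)
x = 5.2579 + 0.1672
x = 5.4251


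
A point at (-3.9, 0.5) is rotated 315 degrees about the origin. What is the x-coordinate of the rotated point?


x' = x*cos(theta) - y*sin(theta)
cos(315 deg) = 0.7071, sin(315 deg) = -0.7071
x' = -3.9 * 0.7071 - 0.5 * -0.7071
= -2.7577 - -0.3536
= -2.4042


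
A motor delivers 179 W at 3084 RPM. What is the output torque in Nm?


omega = 3084 * 2*pi/60 = 322.9557 rad/s
tau = P / omega = 179 / 322.9557
= 0.5543 Nm


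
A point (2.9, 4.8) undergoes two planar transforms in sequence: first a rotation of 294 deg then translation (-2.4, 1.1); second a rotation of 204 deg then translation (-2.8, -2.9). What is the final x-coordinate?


After transform 1:
x1 = cos(294)*2.9 - sin(294)*4.8 + -2.4 = 3.1646
y1 = sin(294)*2.9 + cos(294)*4.8 + 1.1 = 0.4031
After transform 2:
x2 = cos(204)*3.1646 - sin(204)*0.4031 + -2.8
= -5.527


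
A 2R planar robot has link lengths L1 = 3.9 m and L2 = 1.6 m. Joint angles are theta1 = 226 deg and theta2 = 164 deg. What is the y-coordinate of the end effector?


Convert angles to radians: theta1 = 3.9444, theta2 = 2.8623
y = L1*sin(theta1) + L2*sin(theta1+theta2)
y = -2.8054 + 0.8
y = -2.0054


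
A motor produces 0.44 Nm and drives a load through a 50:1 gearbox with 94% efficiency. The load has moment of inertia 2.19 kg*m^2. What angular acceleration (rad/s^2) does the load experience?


tau_out = tau_motor * N * eta
= 0.44 * 50 * 0.94 = 20.68 Nm
alpha = tau_out / I = 20.68 / 2.19
= 9.4429 rad/s^2


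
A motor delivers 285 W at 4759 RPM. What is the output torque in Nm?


omega = 4759 * 2*pi/60 = 498.3613 rad/s
tau = P / omega = 285 / 498.3613
= 0.5719 Nm


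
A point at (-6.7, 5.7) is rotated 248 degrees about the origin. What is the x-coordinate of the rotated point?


x' = x*cos(theta) - y*sin(theta)
cos(248 deg) = -0.3746, sin(248 deg) = -0.9272
x' = -6.7 * -0.3746 - 5.7 * -0.9272
= 2.5099 - -5.2849
= 7.7948


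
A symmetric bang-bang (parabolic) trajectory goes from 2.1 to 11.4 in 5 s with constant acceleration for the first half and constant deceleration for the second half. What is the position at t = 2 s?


Symmetric rest-to-rest: each phase covers (pf-p0)/2 in time T/2. 0.5*a*(T/2)^2 = (pf-p0)/2 => a = 4*(pf-p0)/T^2
a = 4*(11.4-2.1)/5^2 = 1.488
t = 2 is in the acceleration phase (t <= T/2).
p = p0 + 0.5*a*t^2 = 2.1 + 0.5*1.488*2^2
= 5.076


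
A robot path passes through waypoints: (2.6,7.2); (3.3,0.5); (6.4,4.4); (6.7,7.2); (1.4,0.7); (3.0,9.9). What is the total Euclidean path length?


Segment lengths:
  seg1 = sqrt((0.7)^2 + (-6.7)^2) = 6.7365
  seg2 = sqrt((3.1)^2 + (3.9)^2) = 4.982
  seg3 = sqrt((0.3)^2 + (2.8)^2) = 2.816
  seg4 = sqrt((-5.3)^2 + (-6.5)^2) = 8.3869
  seg5 = sqrt((1.6)^2 + (9.2)^2) = 9.3381
Total = 32.2594


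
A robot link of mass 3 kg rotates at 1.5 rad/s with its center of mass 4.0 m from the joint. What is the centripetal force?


F = m * omega^2 * r
= 3 * 1.5^2 * 4.0
= 3 * 2.25 * 4.0
= 27.0 N


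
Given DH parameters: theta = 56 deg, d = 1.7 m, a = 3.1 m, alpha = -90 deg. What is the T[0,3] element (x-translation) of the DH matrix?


T[0,3] = a * cos(theta)
= 3.1 * cos(56 deg)
= 3.1 * 0.5592
= 1.7335


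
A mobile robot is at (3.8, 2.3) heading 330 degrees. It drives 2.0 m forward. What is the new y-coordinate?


y_new = y0 + d*sin(theta)
= 2.3 + 2.0*sin(330)
= 2.3 + -1.0
= 1.3


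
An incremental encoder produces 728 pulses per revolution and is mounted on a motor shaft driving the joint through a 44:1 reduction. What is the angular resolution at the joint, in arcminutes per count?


counts per rev = 728
effective counts at joint = 728 * 44 = 32032
resolution = 360*60 / 32032
= 0.6743 arcmin/count


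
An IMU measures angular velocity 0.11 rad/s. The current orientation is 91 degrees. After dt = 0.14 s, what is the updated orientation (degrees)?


delta_theta = w * dt = 0.11 * 0.14 = 0.0154 rad
= 0.8824 deg
theta_new = 91 + 0.8824 = 91.8824 deg


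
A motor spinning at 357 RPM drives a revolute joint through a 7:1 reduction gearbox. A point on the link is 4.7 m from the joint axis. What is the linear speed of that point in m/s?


omega_motor = 357 * 2*pi/60 = 37.385 rad/s
omega_joint = omega_motor / 7 = 5.3407 rad/s
v = omega_joint * r = 5.3407 * 4.7
= 25.1013 m/s


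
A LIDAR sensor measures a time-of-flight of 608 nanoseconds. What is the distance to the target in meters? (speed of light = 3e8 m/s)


tof = 608 ns = 6.08e-07 s
dist = c * tof / 2
= 3e8 * 6.08e-07 / 2
= 91.2 m


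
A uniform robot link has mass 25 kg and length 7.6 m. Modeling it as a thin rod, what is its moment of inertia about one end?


I = (1/3) * m * L^2
= (1/3) * 25 * 7.6^2
= 0.333333 * 25 * 57.76
= 481.3333 kg*m^2


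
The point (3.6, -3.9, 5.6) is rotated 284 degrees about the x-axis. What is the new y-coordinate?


Rotation about x-axis: y' = y*cos(theta) - z*sin(theta)
= -3.9 * 0.2419 - 5.6 * -0.9703
= 4.4902


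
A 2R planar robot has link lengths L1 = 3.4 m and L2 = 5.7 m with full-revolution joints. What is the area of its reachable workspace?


r_max = L1 + L2 = 9.1 m
r_min = |L1 - L2| = 2.3 m
Area = pi*(r_max^2 - r_min^2)
= pi*(82.81 - 5.29)
= pi * 77.52
= 243.5363 m^2


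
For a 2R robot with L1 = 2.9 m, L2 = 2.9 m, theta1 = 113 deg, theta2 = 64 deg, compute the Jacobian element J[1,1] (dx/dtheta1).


J[1,1] = -L1*sin(t1) - L2*sin(t1+t2)
= -2.9*sin(113) - 2.9*sin(177)
= -2.8212


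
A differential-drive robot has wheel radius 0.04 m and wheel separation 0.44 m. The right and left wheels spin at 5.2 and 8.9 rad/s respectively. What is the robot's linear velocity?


vR = r*wR = 0.04*5.2 = 0.208 m/s
vL = r*wL = 0.04*8.9 = 0.356 m/s
v = (vR+vL)/2 = 0.282 m/s
omega = (vR-vL)/L = -0.3364 rad/s
linear velocity = 0.282 m/s


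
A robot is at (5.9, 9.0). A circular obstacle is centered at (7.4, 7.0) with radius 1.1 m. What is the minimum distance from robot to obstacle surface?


center_dist = sqrt((5.9-7.4)^2 + (9.0-7.0)^2)
= sqrt(2.25 + 4.0)
= 2.5
min_dist = center_dist - radius = 2.5 - 1.1 = 1.4 m


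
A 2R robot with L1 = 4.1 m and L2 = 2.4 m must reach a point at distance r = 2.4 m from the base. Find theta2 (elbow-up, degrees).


cos(theta2) = (r^2 - L1^2 - L2^2) / (2*L1*L2)
cos(theta2) = (5.76 - 16.81 - 5.76) / 19.68
cos(theta2) = -0.854167
theta2 = 148.6678 degrees


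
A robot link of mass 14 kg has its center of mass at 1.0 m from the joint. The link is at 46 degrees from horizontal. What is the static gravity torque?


tau = m*g*L*cos(angle)
= 14 * 9.81 * 1.0 * cos(46 deg)
= 14 * 9.81 * 1.0 * 0.6947
= 95.4044 Nm


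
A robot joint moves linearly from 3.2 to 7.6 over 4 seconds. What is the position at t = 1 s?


s = t/T = 1/4 = 0.25
p(t) = p0 + (pf-p0)*s
= 3.2 + (7.6 - 3.2) * 0.25
= 4.3


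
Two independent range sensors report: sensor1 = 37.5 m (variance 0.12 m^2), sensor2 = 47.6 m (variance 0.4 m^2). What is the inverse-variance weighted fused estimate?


w1 = (1/var1) / (1/var1 + 1/var2)
   = 8.3333 / (8.3333 + 2.5) = 0.7692
w2 = 1 - w1 = 0.2308
fused = w1*s1 + w2*s2 = 28.8462 + 10.9846
= 39.8308 m


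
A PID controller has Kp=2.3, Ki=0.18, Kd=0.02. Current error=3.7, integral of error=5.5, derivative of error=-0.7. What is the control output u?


u = Kp*e + Ki*int(e) + Kd*de/dt
= 2.3*3.7 + 0.18*5.5 + 0.02*(-0.7)
= 8.51 + 0.99 + -0.014
= 9.486


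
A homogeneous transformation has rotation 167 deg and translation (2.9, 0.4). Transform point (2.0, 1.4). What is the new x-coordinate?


x' = cos(theta)*px - sin(theta)*py + tx
= -0.9744*2.0 - 0.225*1.4 + 2.9
= 0.6363


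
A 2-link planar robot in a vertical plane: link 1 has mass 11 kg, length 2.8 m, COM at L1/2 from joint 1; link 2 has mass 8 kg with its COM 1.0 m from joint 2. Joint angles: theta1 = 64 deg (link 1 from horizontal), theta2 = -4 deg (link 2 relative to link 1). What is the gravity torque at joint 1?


Horizontal distance from joint 1 to link-1 COM:
  x_c1 = (L1/2)*cos(t1) = 1.4 * 0.4384 = 0.6137 m
Horizontal distance from joint 1 to link-2 COM:
  x_c2 = L1*cos(t1) + Lc2*cos(t1+t2)
       = 2.8*0.4384 + 1.0*0.5 = 1.7274 m
tau1 = m1*g*x_c1 + m2*g*x_c2
     = 11*9.81*0.6137 + 8*9.81*1.7274
     = 66.2265 + 135.5694
     = 201.7959 Nm


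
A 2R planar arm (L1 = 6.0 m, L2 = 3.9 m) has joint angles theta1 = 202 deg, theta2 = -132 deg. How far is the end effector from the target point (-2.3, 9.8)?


End effector via forward kinematics:
x = L1*cos(t1) + L2*cos(t1+t2) = -4.2292
y = L1*sin(t1) + L2*sin(t1+t2) = 1.4172
Distance to target:
d = sqrt((-2.3 - -4.2292)^2 + (9.8 - 1.4172)^2)
= sqrt(3.7219 + 70.272)
= 8.602 m


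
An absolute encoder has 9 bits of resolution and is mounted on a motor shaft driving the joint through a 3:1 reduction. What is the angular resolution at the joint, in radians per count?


counts = 2^9 = 512
effective counts at joint = 512 * 3 = 1536
resolution = 2*pi / 1536
= 0.0041 rad/count


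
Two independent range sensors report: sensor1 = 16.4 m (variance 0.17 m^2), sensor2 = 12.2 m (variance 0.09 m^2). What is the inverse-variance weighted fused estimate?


w1 = (1/var1) / (1/var1 + 1/var2)
   = 5.8824 / (5.8824 + 11.1111) = 0.3462
w2 = 1 - w1 = 0.6538
fused = w1*s1 + w2*s2 = 5.6769 + 7.9769
= 13.6538 m


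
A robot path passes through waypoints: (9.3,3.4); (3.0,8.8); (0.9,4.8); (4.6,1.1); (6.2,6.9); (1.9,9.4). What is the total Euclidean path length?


Segment lengths:
  seg1 = sqrt((-6.3)^2 + (5.4)^2) = 8.2976
  seg2 = sqrt((-2.1)^2 + (-4.0)^2) = 4.5177
  seg3 = sqrt((3.7)^2 + (-3.7)^2) = 5.2326
  seg4 = sqrt((1.6)^2 + (5.8)^2) = 6.0166
  seg5 = sqrt((-4.3)^2 + (2.5)^2) = 4.9739
Total = 29.0385


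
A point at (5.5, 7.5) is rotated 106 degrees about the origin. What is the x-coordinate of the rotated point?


x' = x*cos(theta) - y*sin(theta)
cos(106 deg) = -0.2756, sin(106 deg) = 0.9613
x' = 5.5 * -0.2756 - 7.5 * 0.9613
= -1.516 - 7.2095
= -8.7255


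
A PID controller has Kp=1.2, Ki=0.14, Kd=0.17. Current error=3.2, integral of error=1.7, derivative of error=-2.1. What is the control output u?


u = Kp*e + Ki*int(e) + Kd*de/dt
= 1.2*3.2 + 0.14*1.7 + 0.17*(-2.1)
= 3.84 + 0.238 + -0.357
= 3.721


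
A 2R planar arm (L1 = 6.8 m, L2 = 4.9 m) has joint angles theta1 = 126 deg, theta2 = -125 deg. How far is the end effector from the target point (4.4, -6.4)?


End effector via forward kinematics:
x = L1*cos(t1) + L2*cos(t1+t2) = 0.9023
y = L1*sin(t1) + L2*sin(t1+t2) = 5.5868
Distance to target:
d = sqrt((4.4 - 0.9023)^2 + (-6.4 - 5.5868)^2)
= sqrt(12.2338 + 143.6841)
= 12.4867 m


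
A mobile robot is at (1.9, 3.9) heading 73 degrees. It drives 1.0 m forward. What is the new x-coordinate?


x_new = x0 + d*cos(theta)
= 1.9 + 1.0*cos(73)
= 1.9 + 0.2924
= 2.1924


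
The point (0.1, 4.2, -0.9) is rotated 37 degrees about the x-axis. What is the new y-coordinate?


Rotation about x-axis: y' = y*cos(theta) - z*sin(theta)
= 4.2 * 0.7986 - -0.9 * 0.6018
= 3.8959


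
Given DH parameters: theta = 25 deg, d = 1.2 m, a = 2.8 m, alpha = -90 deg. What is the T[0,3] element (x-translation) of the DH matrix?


T[0,3] = a * cos(theta)
= 2.8 * cos(25 deg)
= 2.8 * 0.9063
= 2.5377


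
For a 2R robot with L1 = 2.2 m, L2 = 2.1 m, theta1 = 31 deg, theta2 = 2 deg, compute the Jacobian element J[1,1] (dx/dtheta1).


J[1,1] = -L1*sin(t1) - L2*sin(t1+t2)
= -2.2*sin(31) - 2.1*sin(33)
= -2.2768


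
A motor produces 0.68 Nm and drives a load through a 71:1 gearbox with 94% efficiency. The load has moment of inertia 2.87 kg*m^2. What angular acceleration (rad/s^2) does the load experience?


tau_out = tau_motor * N * eta
= 0.68 * 71 * 0.94 = 45.3832 Nm
alpha = tau_out / I = 45.3832 / 2.87
= 15.813 rad/s^2


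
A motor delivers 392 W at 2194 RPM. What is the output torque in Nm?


omega = 2194 * 2*pi/60 = 229.7551 rad/s
tau = P / omega = 392 / 229.7551
= 1.7062 Nm


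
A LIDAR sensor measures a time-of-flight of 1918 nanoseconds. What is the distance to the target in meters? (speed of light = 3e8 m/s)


tof = 1918 ns = 1.918e-06 s
dist = c * tof / 2
= 3e8 * 1.918e-06 / 2
= 287.7 m


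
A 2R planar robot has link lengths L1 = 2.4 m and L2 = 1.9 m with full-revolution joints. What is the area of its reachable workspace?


r_max = L1 + L2 = 4.3 m
r_min = |L1 - L2| = 0.5 m
Area = pi*(r_max^2 - r_min^2)
= pi*(18.49 - 0.25)
= pi * 18.24
= 57.3027 m^2


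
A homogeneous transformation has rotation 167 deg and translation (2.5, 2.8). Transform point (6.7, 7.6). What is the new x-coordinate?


x' = cos(theta)*px - sin(theta)*py + tx
= -0.9744*6.7 - 0.225*7.6 + 2.5
= -5.7379


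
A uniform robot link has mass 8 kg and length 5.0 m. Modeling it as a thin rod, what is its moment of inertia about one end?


I = (1/3) * m * L^2
= (1/3) * 8 * 5.0^2
= 0.333333 * 8 * 25.0
= 66.6667 kg*m^2


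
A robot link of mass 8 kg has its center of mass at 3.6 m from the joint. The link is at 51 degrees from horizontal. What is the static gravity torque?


tau = m*g*L*cos(angle)
= 8 * 9.81 * 3.6 * cos(51 deg)
= 8 * 9.81 * 3.6 * 0.6293
= 177.8006 Nm


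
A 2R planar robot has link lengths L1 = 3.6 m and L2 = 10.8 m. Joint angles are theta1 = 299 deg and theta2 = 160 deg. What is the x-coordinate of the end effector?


Convert angles to radians: theta1 = 5.2185, theta2 = 2.7925
x = L1*cos(theta1) + L2*cos(theta1+theta2)
x = 1.7453 + -1.6895
x = 0.0558


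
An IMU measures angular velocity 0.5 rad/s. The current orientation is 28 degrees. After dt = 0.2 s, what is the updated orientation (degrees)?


delta_theta = w * dt = 0.5 * 0.2 = 0.1 rad
= 5.7296 deg
theta_new = 28 + 5.7296 = 33.7296 deg


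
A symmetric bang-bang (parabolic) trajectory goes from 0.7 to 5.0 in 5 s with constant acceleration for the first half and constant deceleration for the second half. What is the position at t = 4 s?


Symmetric rest-to-rest: each phase covers (pf-p0)/2 in time T/2. 0.5*a*(T/2)^2 = (pf-p0)/2 => a = 4*(pf-p0)/T^2
a = 4*(5.0-0.7)/5^2 = 0.688
t = 4 is in the deceleration phase (t > T/2).
p = pf - 0.5*a*(T-t)^2 = 5.0 - 0.5*0.688*1^2
= 4.656


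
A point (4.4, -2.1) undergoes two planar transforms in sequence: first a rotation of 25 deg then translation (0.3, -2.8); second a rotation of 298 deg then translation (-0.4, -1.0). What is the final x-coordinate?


After transform 1:
x1 = cos(25)*4.4 - sin(25)*-2.1 + 0.3 = 5.1753
y1 = sin(25)*4.4 + cos(25)*-2.1 + -2.8 = -2.8437
After transform 2:
x2 = cos(298)*5.1753 - sin(298)*-2.8437 + -0.4
= -0.4812


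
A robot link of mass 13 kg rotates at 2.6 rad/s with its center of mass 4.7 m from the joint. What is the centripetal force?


F = m * omega^2 * r
= 13 * 2.6^2 * 4.7
= 13 * 6.76 * 4.7
= 413.036 N


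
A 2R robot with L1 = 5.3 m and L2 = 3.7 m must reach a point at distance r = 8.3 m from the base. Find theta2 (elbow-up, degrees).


cos(theta2) = (r^2 - L1^2 - L2^2) / (2*L1*L2)
cos(theta2) = (68.89 - 28.09 - 13.69) / 39.22
cos(theta2) = 0.691229
theta2 = 46.2725 degrees


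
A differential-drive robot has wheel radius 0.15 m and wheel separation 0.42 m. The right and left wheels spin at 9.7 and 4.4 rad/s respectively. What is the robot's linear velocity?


vR = r*wR = 0.15*9.7 = 1.455 m/s
vL = r*wL = 0.15*4.4 = 0.66 m/s
v = (vR+vL)/2 = 1.0575 m/s
omega = (vR-vL)/L = 1.8929 rad/s
linear velocity = 1.0575 m/s
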